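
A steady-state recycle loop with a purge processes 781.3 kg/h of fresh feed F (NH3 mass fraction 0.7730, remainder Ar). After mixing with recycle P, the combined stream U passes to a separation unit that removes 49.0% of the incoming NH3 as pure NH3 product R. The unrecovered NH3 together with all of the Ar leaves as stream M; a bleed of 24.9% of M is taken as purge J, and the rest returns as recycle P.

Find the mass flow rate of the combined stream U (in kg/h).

Ar enters only via F and leaves only via the purge: 781.3×0.227 = 0.249×(Ar in M), and the separation unit passes all Ar, so Ar in U = Ar in M = 712.27 kg/h.
NH3 in U: m_A = 781.3×0.773 + (1−0.249)·(1−0.490)·m_A, so m_A = 603.94/0.6170 = 978.86 kg/h.
U = 978.86 + 712.27 = 1691.1 kg/h.

1691 kg/h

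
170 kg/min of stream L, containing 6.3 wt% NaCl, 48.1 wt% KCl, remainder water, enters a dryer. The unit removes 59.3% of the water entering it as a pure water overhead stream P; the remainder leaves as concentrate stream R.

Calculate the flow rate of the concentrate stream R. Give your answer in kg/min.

water entering = 170×0.456 = 77.52 kg/min; overhead removed = 0.593×77.52 = 45.969 kg/min.
Concentrate = 170 − 45.969 = 124.03 kg/min.

124 kg/min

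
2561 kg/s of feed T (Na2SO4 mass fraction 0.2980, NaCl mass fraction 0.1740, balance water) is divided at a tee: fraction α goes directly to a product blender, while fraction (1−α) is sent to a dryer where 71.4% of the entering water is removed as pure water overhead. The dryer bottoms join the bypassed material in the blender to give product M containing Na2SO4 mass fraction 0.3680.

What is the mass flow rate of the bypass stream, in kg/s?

All 2561×0.298 = 763.18 kg/s of Na2SO4 reaches M, so M = 763.18/0.368 = 2073.9 kg/s and vapour = 487.15 kg/s.
The evaporator receives (1−α)·2561 of feed at 0.528 water and removes 0.714 of that water:
0.714×0.528×(1−α)×2561 = 487.15
(1−α) = 487.15/965.48 = 0.5046;  α = 0.4954.
Bypass flow = 0.4954×2561 = 1268.8 kg/s.

1269 kg/s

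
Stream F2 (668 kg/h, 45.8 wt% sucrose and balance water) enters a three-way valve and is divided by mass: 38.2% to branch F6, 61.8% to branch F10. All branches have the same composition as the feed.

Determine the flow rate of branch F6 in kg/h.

255.2 kg/h

Branch F6 flow = 0.382×668 = 255.18 kg/h.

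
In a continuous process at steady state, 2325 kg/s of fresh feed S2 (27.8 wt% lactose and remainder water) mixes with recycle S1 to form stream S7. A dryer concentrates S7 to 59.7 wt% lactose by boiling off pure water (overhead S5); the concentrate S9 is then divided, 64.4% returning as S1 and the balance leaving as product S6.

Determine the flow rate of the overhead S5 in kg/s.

Overall lactose balance (none leaves overhead): lactose in fresh feed = lactose in product, i.e. 2325×0.278 = (1−0.644)·S9·0.597.
S9 = 646.35/(0.597×0.356) = 3041.2 kg/s.
Recycle S1 = 0.644×3041.2 = 1958.5 kg/s.
Combined feed S7 = 2325 + 1958.5 = 4283.5 kg/s.
Overhead S5 = S7 − S9 = 4283.5 − 3041.2 = 1242.3 kg/s.

1242 kg/s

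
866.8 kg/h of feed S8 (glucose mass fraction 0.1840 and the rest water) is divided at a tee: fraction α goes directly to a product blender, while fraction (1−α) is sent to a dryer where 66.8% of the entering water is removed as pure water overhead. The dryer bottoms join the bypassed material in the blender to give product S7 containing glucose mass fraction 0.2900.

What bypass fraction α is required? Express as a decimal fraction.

All 866.8×0.184 = 159.49 kg/h of glucose reaches S7, so S7 = 159.49/0.290 = 549.97 kg/h and vapour = 316.83 kg/h.
The evaporator receives (1−α)·866.8 of feed at 0.816 water and removes 0.668 of that water:
0.668×0.816×(1−α)×866.8 = 316.83
(1−α) = 316.83/472.48 = 0.6706;  α = 0.3294.

0.329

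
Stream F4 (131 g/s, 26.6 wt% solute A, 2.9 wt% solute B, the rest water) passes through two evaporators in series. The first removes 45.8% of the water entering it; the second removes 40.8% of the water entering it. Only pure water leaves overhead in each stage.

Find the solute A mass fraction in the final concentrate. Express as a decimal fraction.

water in feed = 131×0.705 = 92.355 g/s.
After stage 1: water left = (1−0.458)×92.355 = 50.056; stream total = 88.701 g/s.
After stage 2: water left = (1−0.408)×50.056 = 29.633; final concentrate = 68.278 g/s.
solute A fraction = 34.846/68.278 = 0.510.

0.510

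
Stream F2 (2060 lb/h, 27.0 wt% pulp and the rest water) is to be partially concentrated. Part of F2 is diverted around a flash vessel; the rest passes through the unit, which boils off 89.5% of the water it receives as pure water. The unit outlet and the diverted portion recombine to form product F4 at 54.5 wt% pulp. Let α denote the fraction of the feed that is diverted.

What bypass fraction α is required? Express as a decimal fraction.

0.228

All 2060×0.270 = 556.2 lb/h of pulp reaches F4, so F4 = 556.2/0.545 = 1020.6 lb/h and vapour = 1039.4 lb/h.
The evaporator receives (1−α)·2060 of feed at 0.730 water and removes 0.895 of that water:
0.895×0.730×(1−α)×2060 = 1039.4
(1−α) = 1039.4/1345.9 = 0.7723;  α = 0.2277.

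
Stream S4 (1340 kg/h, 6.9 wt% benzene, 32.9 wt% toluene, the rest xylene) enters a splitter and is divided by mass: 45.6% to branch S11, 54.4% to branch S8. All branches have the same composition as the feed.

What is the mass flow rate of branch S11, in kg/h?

611 kg/h

Branch S11 flow = 0.456×1340 = 611.04 kg/h.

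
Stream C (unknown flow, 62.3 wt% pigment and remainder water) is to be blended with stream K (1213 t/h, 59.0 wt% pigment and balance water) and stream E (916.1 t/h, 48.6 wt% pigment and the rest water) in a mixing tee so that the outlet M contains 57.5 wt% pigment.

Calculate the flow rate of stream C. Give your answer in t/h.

1320 t/h

Let C be the unknown flow. Total out = 2129.1 + C.
pigment balance: 1160.9 + 0.623·C = 0.575·(2129.1 + C)
(0.623 − 0.575)·C = 0.575×2129.1 − 1160.9 = 63.338
C = 63.338 / 0.048 = 1319.5 t/h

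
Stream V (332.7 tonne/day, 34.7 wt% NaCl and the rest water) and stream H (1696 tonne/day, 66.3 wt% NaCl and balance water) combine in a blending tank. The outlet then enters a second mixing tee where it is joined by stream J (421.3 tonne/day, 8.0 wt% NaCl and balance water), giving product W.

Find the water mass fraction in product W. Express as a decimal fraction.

0.4802

Overall, product flow = 2450 tonne/day.
water in = 332.7×0.653 + 1696×0.337 + 421.3×0.920 = 1176.4 tonne/day.
water fraction in W = 0.4802.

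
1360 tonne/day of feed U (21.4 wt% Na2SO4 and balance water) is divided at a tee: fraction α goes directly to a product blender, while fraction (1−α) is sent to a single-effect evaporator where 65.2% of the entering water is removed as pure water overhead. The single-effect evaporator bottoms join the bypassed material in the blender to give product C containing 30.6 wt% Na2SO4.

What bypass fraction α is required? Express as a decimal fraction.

All 1360×0.214 = 291.04 tonne/day of Na2SO4 reaches C, so C = 291.04/0.306 = 951.11 tonne/day and vapour = 408.89 tonne/day.
The evaporator receives (1−α)·1360 of feed at 0.786 water and removes 0.652 of that water:
0.652×0.786×(1−α)×1360 = 408.89
(1−α) = 408.89/696.96 = 0.5867;  α = 0.4133.

0.413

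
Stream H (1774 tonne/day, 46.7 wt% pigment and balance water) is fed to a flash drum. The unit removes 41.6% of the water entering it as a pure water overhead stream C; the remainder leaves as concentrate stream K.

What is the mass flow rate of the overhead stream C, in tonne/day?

water entering = 1774×0.533 = 945.54 tonne/day; overhead removed = 0.416×945.54 = 393.35 tonne/day.

393.3 tonne/day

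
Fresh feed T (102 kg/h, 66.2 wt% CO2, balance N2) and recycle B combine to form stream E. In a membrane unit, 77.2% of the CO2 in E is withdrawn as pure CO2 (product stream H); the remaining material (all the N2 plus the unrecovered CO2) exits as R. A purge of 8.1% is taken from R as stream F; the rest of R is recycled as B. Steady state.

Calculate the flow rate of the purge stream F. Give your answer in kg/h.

N2 enters only via T and leaves only via the purge: 102×0.338 = 0.081×(N2 in R), and the membrane unit passes all N2, so N2 in E = N2 in R = 425.63 kg/h.
CO2 in E: m_A = 102×0.662 + (1−0.081)·(1−0.772)·m_A, so m_A = 67.524/0.7905 = 85.423 kg/h.
R = (1−0.772)×85.423 + 425.63 = 445.11 kg/h.
Purge F = 0.081×445.11 = 36.054 kg/h.

36.05 kg/h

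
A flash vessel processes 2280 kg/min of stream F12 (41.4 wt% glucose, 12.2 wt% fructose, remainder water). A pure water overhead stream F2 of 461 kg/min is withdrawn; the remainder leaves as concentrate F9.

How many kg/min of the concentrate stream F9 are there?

Concentrate = 2280 − 461 = 1819 kg/min.

1819 kg/min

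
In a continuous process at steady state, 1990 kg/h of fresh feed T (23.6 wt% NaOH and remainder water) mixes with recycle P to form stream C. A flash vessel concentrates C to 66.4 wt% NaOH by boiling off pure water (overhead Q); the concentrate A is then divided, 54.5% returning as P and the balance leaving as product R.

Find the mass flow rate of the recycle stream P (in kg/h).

847.2 kg/h

Overall NaOH balance (none leaves overhead): NaOH in fresh feed = NaOH in product, i.e. 1990×0.236 = (1−0.545)·A·0.664.
A = 469.64/(0.664×0.455) = 1554.5 kg/h.
Recycle P = 0.545×1554.5 = 847.19 kg/h.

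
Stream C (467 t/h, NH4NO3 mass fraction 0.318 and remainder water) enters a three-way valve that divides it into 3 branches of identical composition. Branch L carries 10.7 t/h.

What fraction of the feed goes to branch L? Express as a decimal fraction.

Fraction to L = 10.7/467 = 0.0229.

0.023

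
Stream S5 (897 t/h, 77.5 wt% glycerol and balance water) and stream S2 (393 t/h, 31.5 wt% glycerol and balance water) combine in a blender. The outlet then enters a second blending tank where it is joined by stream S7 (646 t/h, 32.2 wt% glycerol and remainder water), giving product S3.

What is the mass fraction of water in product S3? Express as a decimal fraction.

Overall, product flow = 1936 t/h.
water in = 897×0.225 + 393×0.685 + 646×0.678 = 909.02 t/h.
water fraction in S3 = 0.470.

0.470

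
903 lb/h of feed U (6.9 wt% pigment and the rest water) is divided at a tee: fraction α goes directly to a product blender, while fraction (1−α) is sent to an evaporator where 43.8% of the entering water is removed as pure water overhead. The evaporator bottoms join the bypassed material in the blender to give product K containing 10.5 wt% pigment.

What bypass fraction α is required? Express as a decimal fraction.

All 903×0.069 = 62.307 lb/h of pigment reaches K, so K = 62.307/0.105 = 593.4 lb/h and vapour = 309.6 lb/h.
The evaporator receives (1−α)·903 of feed at 0.931 water and removes 0.438 of that water:
0.438×0.931×(1−α)×903 = 309.6
(1−α) = 309.6/368.22 = 0.8408;  α = 0.1592.

0.159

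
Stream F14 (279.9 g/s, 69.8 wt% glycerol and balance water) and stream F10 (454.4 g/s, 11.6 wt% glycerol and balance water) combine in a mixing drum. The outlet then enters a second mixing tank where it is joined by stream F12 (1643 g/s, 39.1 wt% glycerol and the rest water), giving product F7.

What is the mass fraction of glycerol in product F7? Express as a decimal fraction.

Overall, product flow = 2377.3 g/s.
glycerol in = 279.9×0.698 + 454.4×0.116 + 1643×0.391 = 890.49 g/s.
glycerol fraction in F7 = 0.375.

0.375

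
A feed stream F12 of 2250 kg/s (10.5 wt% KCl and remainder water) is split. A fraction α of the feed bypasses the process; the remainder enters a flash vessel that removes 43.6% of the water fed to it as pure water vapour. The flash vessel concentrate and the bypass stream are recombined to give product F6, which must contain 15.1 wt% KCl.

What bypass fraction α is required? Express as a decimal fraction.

All 2250×0.105 = 236.25 kg/s of KCl reaches F6, so F6 = 236.25/0.151 = 1564.6 kg/s and vapour = 685.43 kg/s.
The evaporator receives (1−α)·2250 of feed at 0.895 water and removes 0.436 of that water:
0.436×0.895×(1−α)×2250 = 685.43
(1−α) = 685.43/878 = 0.7807;  α = 0.2193.

0.219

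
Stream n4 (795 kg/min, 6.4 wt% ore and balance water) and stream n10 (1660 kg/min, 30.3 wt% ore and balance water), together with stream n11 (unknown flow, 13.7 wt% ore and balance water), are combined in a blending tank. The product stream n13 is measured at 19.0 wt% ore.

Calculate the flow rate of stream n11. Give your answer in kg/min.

1649 kg/min

Let n11 be the unknown flow. Total out = 2455 + n11.
ore balance: 553.86 + 0.137·n11 = 0.190·(2455 + n11)
(0.137 − 0.190)·n11 = 0.190×2455 − 553.86 = -87.41
n11 = -87.41 / -0.053 = 1649.2 kg/min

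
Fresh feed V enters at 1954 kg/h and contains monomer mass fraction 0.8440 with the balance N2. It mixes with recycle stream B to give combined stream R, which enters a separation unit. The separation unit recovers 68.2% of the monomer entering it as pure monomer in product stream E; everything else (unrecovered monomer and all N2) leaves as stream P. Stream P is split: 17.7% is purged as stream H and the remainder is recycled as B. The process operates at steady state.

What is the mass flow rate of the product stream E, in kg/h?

1523 kg/h

monomer in R: m_A = 1954×0.844 + (1−0.177)·(1−0.682)·m_A, so m_A = 1649.2/0.7383 = 2233.8 kg/h.
Product E = 0.682×2233.8 = 1523.4 kg/h.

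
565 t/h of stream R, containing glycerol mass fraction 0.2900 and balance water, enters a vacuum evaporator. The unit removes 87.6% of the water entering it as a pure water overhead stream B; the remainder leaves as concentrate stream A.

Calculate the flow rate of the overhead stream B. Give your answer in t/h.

water entering = 565×0.710 = 401.15 t/h; overhead removed = 0.876×401.15 = 351.41 t/h.

351.4 t/h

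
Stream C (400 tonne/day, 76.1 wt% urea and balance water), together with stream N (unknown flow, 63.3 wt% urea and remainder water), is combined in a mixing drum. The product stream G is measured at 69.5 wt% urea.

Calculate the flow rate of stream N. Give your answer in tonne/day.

425.8 tonne/day

Let N be the unknown flow. Total out = 400 + N.
urea balance: 304.4 + 0.633·N = 0.695·(400 + N)
(0.633 − 0.695)·N = 0.695×400 − 304.4 = -26.4
N = -26.4 / -0.062 = 425.81 tonne/day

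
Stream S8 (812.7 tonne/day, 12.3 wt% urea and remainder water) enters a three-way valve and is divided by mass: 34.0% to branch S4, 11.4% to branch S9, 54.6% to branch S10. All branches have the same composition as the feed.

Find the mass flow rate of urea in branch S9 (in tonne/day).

11.4 tonne/day

Branch S9 total = 0.114×812.7 = 92.648 tonne/day.
urea in S9 = 0.123×92.648 = 11.396 tonne/day.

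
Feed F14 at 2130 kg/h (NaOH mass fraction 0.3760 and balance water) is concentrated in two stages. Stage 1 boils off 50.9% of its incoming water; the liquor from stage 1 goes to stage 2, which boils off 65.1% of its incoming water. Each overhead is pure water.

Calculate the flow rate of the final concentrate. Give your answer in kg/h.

1029 kg/h

water in feed = 2130×0.624 = 1329.1 kg/h.
After stage 1: water left = (1−0.509)×1329.1 = 652.6; stream total = 1453.5 kg/h.
After stage 2: water left = (1−0.651)×652.6 = 227.76; final concentrate = 1028.6 kg/h.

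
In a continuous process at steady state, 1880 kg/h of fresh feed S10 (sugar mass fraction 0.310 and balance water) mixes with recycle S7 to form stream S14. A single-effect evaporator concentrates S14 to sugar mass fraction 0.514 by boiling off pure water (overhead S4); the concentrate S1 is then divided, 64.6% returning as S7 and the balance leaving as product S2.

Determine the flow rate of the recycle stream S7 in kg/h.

Overall sugar balance (none leaves overhead): sugar in fresh feed = sugar in product, i.e. 1880×0.310 = (1−0.646)·S1·0.514.
S1 = 582.8/(0.514×0.354) = 3203 kg/h.
Recycle S7 = 0.646×3203 = 2069.1 kg/h.

2069 kg/h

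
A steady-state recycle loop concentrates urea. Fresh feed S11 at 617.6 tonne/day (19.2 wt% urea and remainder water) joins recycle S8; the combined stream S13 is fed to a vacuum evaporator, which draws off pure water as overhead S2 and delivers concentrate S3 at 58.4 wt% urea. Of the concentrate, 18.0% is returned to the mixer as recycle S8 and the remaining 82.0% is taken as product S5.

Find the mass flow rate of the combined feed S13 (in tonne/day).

662.2 tonne/day

Overall urea balance (none leaves overhead): urea in fresh feed = urea in product, i.e. 617.6×0.192 = (1−0.180)·S3·0.584.
S3 = 118.58/(0.584×0.820) = 247.62 tonne/day.
Recycle S8 = 0.180×247.62 = 44.571 tonne/day.
Combined feed S13 = 617.6 + 44.571 = 662.17 tonne/day.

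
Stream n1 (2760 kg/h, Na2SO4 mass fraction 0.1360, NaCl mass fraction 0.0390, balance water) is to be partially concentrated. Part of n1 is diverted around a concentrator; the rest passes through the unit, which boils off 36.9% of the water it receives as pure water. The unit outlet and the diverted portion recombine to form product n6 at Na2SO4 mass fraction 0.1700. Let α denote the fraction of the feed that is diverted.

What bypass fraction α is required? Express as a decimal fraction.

0.343

All 2760×0.136 = 375.36 kg/h of Na2SO4 reaches n6, so n6 = 375.36/0.170 = 2208 kg/h and vapour = 552 kg/h.
The evaporator receives (1−α)·2760 of feed at 0.825 water and removes 0.369 of that water:
0.369×0.825×(1−α)×2760 = 552
(1−α) = 552/840.21 = 0.6570;  α = 0.3430.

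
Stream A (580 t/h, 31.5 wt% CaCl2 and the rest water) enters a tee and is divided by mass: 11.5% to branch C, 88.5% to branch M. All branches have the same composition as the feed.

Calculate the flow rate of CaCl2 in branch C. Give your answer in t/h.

21.01 t/h

Branch C total = 0.115×580 = 66.7 t/h.
CaCl2 in C = 0.315×66.7 = 21.011 t/h.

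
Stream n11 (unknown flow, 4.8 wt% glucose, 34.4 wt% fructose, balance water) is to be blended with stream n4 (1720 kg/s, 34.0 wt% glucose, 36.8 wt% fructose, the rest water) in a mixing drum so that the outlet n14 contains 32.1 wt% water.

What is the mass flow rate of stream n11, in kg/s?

173.8 kg/s

Let n11 be the unknown flow. Total out = 1720 + n11.
water balance: 502.24 + 0.608·n11 = 0.321·(1720 + n11)
(0.608 − 0.321)·n11 = 0.321×1720 − 502.24 = 49.88
n11 = 49.88 / 0.287 = 173.8 kg/s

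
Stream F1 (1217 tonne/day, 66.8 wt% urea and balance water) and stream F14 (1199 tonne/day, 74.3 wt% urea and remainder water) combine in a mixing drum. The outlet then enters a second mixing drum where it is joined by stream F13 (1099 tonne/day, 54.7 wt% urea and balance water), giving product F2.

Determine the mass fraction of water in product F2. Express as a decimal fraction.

Overall, product flow = 3515 tonne/day.
water in = 1217×0.332 + 1199×0.257 + 1099×0.453 = 1210 tonne/day.
water fraction in F2 = 0.3442.

0.3442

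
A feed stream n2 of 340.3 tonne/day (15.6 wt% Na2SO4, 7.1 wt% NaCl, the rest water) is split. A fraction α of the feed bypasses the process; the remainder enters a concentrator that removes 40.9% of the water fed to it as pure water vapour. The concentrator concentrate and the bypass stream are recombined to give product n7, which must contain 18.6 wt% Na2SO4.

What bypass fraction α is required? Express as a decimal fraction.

All 340.3×0.156 = 53.087 tonne/day of Na2SO4 reaches n7, so n7 = 53.087/0.186 = 285.41 tonne/day and vapour = 54.887 tonne/day.
The evaporator receives (1−α)·340.3 of feed at 0.773 water and removes 0.409 of that water:
0.409×0.773×(1−α)×340.3 = 54.887
(1−α) = 54.887/107.59 = 0.5102;  α = 0.4898.

0.490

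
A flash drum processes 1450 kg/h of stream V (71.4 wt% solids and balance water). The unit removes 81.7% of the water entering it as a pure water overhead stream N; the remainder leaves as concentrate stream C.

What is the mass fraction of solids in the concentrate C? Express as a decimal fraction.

solids is not removed: 1450×0.714 = 1035.3 kg/h of solids enters C.
water entering = 1450×0.286 = 414.7 kg/h; overhead removed = 0.817×414.7 = 338.81 kg/h.
Concentrate = 1450 − 338.81 = 1111.2 kg/h.
Mass fraction = 1035.3/1111.2 = 0.932.

0.932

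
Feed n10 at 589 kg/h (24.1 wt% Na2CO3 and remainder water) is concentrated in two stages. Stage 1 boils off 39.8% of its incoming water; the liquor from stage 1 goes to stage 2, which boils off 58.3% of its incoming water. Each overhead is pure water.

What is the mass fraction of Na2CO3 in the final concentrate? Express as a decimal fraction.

0.558

water in feed = 589×0.759 = 447.05 kg/h.
After stage 1: water left = (1−0.398)×447.05 = 269.12; stream total = 411.07 kg/h.
After stage 2: water left = (1−0.583)×269.12 = 112.23; final concentrate = 254.17 kg/h.
Na2CO3 fraction = 141.95/254.17 = 0.558.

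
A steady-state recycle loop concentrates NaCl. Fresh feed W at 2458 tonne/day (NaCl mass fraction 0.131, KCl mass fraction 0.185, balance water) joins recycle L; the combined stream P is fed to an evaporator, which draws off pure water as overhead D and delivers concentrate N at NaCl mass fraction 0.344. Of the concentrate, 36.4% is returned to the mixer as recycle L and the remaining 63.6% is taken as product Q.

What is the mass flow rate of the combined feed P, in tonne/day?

Overall NaCl balance (none leaves overhead): NaCl in fresh feed = NaCl in product, i.e. 2458×0.131 = (1−0.364)·N·0.344.
N = 322/(0.344×0.636) = 1471.8 tonne/day.
Recycle L = 0.364×1471.8 = 535.72 tonne/day.
Combined feed P = 2458 + 535.72 = 2993.7 tonne/day.

2994 tonne/day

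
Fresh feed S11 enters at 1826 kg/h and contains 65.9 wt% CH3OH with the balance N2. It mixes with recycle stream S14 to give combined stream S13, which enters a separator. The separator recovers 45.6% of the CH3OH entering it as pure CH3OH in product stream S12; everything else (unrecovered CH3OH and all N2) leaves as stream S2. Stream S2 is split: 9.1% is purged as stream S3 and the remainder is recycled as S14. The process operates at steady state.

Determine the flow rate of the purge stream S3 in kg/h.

N2 enters only via S11 and leaves only via the purge: 1826×0.341 = 0.091×(N2 in S2), and the separator passes all N2, so N2 in S13 = N2 in S2 = 6842.5 kg/h.
CH3OH in S13: m_A = 1826×0.659 + (1−0.091)·(1−0.456)·m_A, so m_A = 1203.3/0.5055 = 2380.5 kg/h.
S2 = (1−0.456)×2380.5 + 6842.5 = 8137.5 kg/h.
Purge S3 = 0.091×8137.5 = 740.51 kg/h.

740.5 kg/h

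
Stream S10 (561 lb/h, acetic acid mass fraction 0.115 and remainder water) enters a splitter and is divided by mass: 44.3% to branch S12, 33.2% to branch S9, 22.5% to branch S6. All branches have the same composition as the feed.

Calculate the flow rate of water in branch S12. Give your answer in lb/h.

Branch S12 total = 0.443×561 = 248.52 lb/h.
water in S12 = 0.885×248.52 = 219.94 lb/h.

219.9 lb/h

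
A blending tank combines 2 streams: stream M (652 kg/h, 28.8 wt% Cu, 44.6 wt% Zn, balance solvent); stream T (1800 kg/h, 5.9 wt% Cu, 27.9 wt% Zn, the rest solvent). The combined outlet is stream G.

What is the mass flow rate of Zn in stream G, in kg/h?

793 kg/h

Zn out = Zn in = 652×0.446 + 1800×0.279 = 792.99 kg/h.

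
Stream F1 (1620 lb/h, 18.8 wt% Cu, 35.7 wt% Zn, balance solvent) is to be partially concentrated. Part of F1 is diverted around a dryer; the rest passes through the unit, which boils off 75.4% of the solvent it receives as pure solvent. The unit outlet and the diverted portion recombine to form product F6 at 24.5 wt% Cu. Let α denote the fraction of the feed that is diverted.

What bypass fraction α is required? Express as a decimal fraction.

0.322

All 1620×0.188 = 304.56 lb/h of Cu reaches F6, so F6 = 304.56/0.245 = 1243.1 lb/h and vapour = 376.9 lb/h.
The evaporator receives (1−α)·1620 of feed at 0.455 solvent and removes 0.754 of that solvent:
0.754×0.455×(1−α)×1620 = 376.9
(1−α) = 376.9/555.77 = 0.6782;  α = 0.3218.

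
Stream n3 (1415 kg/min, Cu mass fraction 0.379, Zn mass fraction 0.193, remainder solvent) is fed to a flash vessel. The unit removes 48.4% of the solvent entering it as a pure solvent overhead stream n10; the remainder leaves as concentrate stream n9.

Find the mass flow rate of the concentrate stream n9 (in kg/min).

solvent entering = 1415×0.428 = 605.62 kg/min; overhead removed = 0.484×605.62 = 293.12 kg/min.
Concentrate = 1415 − 293.12 = 1121.9 kg/min.

1122 kg/min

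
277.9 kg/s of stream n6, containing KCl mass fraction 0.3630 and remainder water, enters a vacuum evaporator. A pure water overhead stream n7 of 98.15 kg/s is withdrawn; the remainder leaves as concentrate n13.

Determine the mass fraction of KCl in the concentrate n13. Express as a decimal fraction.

KCl is not removed: 277.9×0.363 = 100.88 kg/s of KCl enters n13.
Concentrate = 277.9 − 98.15 = 179.75 kg/s.
Mass fraction = 100.88/179.75 = 0.5612.

0.5612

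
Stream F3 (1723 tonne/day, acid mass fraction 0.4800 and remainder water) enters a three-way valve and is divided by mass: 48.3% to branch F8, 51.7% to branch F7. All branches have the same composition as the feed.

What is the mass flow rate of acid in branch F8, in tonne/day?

399.5 tonne/day

Branch F8 total = 0.483×1723 = 832.21 tonne/day.
acid in F8 = 0.480×832.21 = 399.46 tonne/day.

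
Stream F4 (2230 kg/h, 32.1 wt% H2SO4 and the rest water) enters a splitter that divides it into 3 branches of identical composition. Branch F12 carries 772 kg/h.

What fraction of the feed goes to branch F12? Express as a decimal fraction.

0.346

Fraction to F12 = 772/2230 = 0.3462.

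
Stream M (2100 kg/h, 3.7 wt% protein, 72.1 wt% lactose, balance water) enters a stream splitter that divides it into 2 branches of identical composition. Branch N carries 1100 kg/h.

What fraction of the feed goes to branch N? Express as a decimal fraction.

0.524

Fraction to N = 1100/2100 = 0.5238.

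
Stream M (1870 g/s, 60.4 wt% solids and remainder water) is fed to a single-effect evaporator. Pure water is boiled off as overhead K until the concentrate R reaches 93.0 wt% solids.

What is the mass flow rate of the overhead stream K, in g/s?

655.5 g/s

solids is conserved: 1870×0.604 = 1129.5 g/s all reports to the concentrate.
Concentrate = 1129.5/(target fraction) = 1214.5 g/s.
Overhead = 1870 − 1214.5 = 655.51 g/s.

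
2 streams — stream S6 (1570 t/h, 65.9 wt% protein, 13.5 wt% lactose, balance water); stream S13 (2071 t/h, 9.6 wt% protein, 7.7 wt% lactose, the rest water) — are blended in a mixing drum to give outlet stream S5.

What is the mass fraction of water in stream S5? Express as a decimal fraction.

Total flow out = 1570 + 2071 = 3641 t/h.
water in = 1570×0.206 + 2071×0.827 = 2036.1 t/h.
water mass fraction in S5 = 2036.1/3641 = 0.559.

0.559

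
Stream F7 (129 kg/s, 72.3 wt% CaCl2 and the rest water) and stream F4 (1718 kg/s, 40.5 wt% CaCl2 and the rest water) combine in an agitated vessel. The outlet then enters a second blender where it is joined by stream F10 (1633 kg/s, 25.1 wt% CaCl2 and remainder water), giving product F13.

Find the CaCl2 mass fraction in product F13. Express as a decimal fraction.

Overall, product flow = 3480 kg/s.
CaCl2 in = 129×0.723 + 1718×0.405 + 1633×0.251 = 1198.9 kg/s.
CaCl2 fraction in F13 = 0.345.

0.345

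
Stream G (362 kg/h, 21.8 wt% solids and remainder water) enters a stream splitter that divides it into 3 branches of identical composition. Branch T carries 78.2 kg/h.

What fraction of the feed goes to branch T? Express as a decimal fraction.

0.216

Fraction to T = 78.2/362 = 0.2160.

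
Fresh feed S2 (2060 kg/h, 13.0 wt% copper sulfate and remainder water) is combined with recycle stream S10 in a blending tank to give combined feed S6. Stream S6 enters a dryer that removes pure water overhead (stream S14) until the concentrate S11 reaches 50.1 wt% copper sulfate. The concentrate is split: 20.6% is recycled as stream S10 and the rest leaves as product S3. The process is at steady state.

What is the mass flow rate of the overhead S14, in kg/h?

1525 kg/h

Overall copper sulfate balance (none leaves overhead): copper sulfate in fresh feed = copper sulfate in product, i.e. 2060×0.130 = (1−0.206)·S11·0.501.
S11 = 267.8/(0.501×0.794) = 673.21 kg/h.
Recycle S10 = 0.206×673.21 = 138.68 kg/h.
Combined feed S6 = 2060 + 138.68 = 2198.7 kg/h.
Overhead S14 = S6 − S11 = 2198.7 − 673.21 = 1525.5 kg/h.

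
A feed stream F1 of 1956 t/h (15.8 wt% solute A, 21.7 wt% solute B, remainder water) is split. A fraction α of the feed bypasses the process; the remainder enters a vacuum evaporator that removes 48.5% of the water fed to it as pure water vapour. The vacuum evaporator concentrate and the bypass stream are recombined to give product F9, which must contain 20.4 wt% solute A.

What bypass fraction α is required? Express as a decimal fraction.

0.256

All 1956×0.158 = 309.05 t/h of solute A reaches F9, so F9 = 309.05/0.204 = 1514.9 t/h and vapour = 441.06 t/h.
The evaporator receives (1−α)·1956 of feed at 0.625 water and removes 0.485 of that water:
0.485×0.625×(1−α)×1956 = 441.06
(1−α) = 441.06/592.91 = 0.7439;  α = 0.2561.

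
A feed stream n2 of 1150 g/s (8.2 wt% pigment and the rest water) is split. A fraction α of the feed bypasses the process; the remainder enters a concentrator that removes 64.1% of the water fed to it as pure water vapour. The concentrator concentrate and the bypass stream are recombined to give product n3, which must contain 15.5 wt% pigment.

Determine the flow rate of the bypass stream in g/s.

All 1150×0.082 = 94.3 g/s of pigment reaches n3, so n3 = 94.3/0.155 = 608.39 g/s and vapour = 541.61 g/s.
The evaporator receives (1−α)·1150 of feed at 0.918 water and removes 0.641 of that water:
0.641×0.918×(1−α)×1150 = 541.61
(1−α) = 541.61/676.7 = 0.8004;  α = 0.1996.
Bypass flow = 0.1996×1150 = 229.58 g/s.

229.6 g/s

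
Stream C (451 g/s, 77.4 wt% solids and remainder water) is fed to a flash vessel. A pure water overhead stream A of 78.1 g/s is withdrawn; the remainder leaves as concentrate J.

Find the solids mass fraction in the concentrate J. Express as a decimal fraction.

solids is not removed: 451×0.774 = 349.07 g/s of solids enters J.
Concentrate = 451 − 78.1 = 372.9 g/s.
Mass fraction = 349.07/372.9 = 0.936.

0.936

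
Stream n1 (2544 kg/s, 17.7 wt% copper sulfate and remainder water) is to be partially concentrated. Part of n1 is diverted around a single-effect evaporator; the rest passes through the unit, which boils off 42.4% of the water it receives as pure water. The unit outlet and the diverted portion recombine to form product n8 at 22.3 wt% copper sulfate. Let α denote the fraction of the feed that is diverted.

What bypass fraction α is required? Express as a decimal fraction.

All 2544×0.177 = 450.29 kg/s of copper sulfate reaches n8, so n8 = 450.29/0.223 = 2019.2 kg/s and vapour = 524.77 kg/s.
The evaporator receives (1−α)·2544 of feed at 0.823 water and removes 0.424 of that water:
0.424×0.823×(1−α)×2544 = 524.77
(1−α) = 524.77/887.73 = 0.5911;  α = 0.4089.

0.409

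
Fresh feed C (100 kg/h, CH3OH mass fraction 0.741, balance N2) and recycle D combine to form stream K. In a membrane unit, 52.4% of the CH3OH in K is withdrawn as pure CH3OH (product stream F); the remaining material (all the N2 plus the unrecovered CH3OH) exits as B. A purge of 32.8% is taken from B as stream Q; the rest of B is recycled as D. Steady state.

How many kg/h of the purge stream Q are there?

42.91 kg/h

N2 enters only via C and leaves only via the purge: 100×0.259 = 0.328×(N2 in B), and the membrane unit passes all N2, so N2 in K = N2 in B = 78.963 kg/h.
CH3OH in K: m_A = 100×0.741 + (1−0.328)·(1−0.524)·m_A, so m_A = 74.1/0.6801 = 108.95 kg/h.
B = (1−0.524)×108.95 + 78.963 = 130.82 kg/h.
Purge Q = 0.328×130.82 = 42.91 kg/h.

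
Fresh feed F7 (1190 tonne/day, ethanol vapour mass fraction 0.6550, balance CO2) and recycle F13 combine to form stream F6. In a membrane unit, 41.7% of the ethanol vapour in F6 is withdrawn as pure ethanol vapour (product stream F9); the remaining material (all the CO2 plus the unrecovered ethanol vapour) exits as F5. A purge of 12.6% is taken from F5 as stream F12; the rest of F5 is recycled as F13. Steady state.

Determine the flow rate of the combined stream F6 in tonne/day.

CO2 enters only via F7 and leaves only via the purge: 1190×0.345 = 0.126×(CO2 in F5), and the membrane unit passes all CO2, so CO2 in F6 = CO2 in F5 = 3258.3 tonne/day.
ethanol vapour in F6: m_A = 1190×0.655 + (1−0.126)·(1−0.417)·m_A, so m_A = 779.45/0.4905 = 1589.2 tonne/day.
F6 = 1589.2 + 3258.3 = 4847.6 tonne/day.

4848 tonne/day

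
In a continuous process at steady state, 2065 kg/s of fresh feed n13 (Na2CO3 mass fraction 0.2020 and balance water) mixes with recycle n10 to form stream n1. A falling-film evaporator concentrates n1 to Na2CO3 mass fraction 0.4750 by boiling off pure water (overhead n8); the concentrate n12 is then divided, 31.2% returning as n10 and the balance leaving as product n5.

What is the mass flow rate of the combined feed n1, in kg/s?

2463 kg/s

Overall Na2CO3 balance (none leaves overhead): Na2CO3 in fresh feed = Na2CO3 in product, i.e. 2065×0.202 = (1−0.312)·n12·0.475.
n12 = 417.13/(0.475×0.688) = 1276.4 kg/s.
Recycle n10 = 0.312×1276.4 = 398.24 kg/s.
Combined feed n1 = 2065 + 398.24 = 2463.2 kg/s.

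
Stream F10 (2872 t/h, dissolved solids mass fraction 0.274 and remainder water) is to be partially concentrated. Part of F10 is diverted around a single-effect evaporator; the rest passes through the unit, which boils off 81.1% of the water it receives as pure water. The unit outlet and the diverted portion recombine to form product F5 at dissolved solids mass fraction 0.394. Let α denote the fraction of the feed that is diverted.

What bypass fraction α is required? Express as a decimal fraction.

0.483

All 2872×0.274 = 786.93 t/h of dissolved solids reaches F5, so F5 = 786.93/0.394 = 1997.3 t/h and vapour = 874.72 t/h.
The evaporator receives (1−α)·2872 of feed at 0.726 water and removes 0.811 of that water:
0.811×0.726×(1−α)×2872 = 874.72
(1−α) = 874.72/1691 = 0.5173;  α = 0.4827.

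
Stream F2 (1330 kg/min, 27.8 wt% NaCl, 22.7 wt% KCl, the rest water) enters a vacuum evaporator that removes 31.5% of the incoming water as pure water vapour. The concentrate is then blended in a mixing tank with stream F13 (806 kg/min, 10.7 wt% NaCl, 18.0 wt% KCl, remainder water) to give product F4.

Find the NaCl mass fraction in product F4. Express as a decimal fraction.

0.236

Vapour removed = 0.315×0.495×1330 = 207.38 kg/min; concentrate = 1122.6 kg/min.
NaCl reaching the mixer = 369.74 (from concentrate) + 806×0.107 = 455.98 kg/min.
Product flow = 1122.6 + 806 = 1928.6 kg/min; NaCl fraction = 0.236.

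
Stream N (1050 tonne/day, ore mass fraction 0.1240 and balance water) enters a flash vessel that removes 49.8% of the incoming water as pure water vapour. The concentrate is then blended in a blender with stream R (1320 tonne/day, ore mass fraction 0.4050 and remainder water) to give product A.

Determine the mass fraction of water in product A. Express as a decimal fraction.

0.6523

Vapour removed = 0.498×0.876×1050 = 458.06 tonne/day; concentrate = 591.94 tonne/day.
water reaching the mixer = 461.74 (from concentrate) + 1320×0.595 = 1247.1 tonne/day.
Product flow = 591.94 + 1320 = 1911.9 tonne/day; water fraction = 0.6523.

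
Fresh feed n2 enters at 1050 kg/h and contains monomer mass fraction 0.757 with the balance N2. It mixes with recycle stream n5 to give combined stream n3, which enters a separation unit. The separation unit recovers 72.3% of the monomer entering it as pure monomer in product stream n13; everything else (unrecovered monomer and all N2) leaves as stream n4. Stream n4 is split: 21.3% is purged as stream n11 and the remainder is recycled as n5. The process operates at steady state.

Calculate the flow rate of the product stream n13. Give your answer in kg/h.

734.9 kg/h

monomer in n3: m_A = 1050×0.757 + (1−0.213)·(1−0.723)·m_A, so m_A = 794.85/0.7820 = 1016.4 kg/h.
Product n13 = 0.723×1016.4 = 734.88 kg/h.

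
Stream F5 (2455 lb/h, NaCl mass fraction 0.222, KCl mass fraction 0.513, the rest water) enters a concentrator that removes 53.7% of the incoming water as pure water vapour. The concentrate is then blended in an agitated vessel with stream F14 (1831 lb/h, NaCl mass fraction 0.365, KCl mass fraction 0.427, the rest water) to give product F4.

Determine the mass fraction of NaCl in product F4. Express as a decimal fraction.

Vapour removed = 0.537×0.265×2455 = 349.36 lb/h; concentrate = 2105.6 lb/h.
NaCl reaching the mixer = 545.01 (from concentrate) + 1831×0.365 = 1213.3 lb/h.
Product flow = 2105.6 + 1831 = 3936.6 lb/h; NaCl fraction = 0.308.

0.308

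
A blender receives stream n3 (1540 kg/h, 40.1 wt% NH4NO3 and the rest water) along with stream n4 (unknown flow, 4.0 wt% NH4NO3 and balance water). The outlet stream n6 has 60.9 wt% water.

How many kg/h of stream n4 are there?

Let n4 be the unknown flow. Total out = 1540 + n4.
water balance: 922.46 + 0.960·n4 = 0.609·(1540 + n4)
(0.960 − 0.609)·n4 = 0.609×1540 − 922.46 = 15.4
n4 = 15.4 / 0.351 = 43.875 kg/h

43.87 kg/h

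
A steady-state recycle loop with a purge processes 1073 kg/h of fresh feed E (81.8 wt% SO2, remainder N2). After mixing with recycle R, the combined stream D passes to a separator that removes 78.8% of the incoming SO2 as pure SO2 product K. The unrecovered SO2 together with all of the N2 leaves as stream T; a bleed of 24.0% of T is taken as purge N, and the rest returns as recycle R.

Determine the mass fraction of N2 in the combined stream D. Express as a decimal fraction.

0.437

N2 enters only via E and leaves only via the purge: 1073×0.182 = 0.240×(N2 in T), and the separator passes all N2, so N2 in D = N2 in T = 813.69 kg/h.
SO2 in D: m_A = 1073×0.818 + (1−0.240)·(1−0.788)·m_A, so m_A = 877.71/0.8389 = 1046.3 kg/h.
D = 1046.3 + 813.69 = 1860 kg/h.
N2 fraction in D = 813.69/1860 = 0.437.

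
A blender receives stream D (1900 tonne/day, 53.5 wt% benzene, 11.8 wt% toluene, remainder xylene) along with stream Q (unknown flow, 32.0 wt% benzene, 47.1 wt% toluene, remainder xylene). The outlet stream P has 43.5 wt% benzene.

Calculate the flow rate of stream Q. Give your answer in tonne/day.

Let Q be the unknown flow. Total out = 1900 + Q.
benzene balance: 1016.5 + 0.320·Q = 0.435·(1900 + Q)
(0.320 − 0.435)·Q = 0.435×1900 − 1016.5 = -190
Q = -190 / -0.115 = 1652.2 tonne/day

1652 tonne/day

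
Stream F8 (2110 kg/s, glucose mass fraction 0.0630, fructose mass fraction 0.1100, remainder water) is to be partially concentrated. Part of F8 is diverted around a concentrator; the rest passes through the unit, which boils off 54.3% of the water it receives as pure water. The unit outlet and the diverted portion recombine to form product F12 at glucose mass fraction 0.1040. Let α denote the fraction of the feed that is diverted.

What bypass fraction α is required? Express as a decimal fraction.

0.122

All 2110×0.063 = 132.93 kg/s of glucose reaches F12, so F12 = 132.93/0.104 = 1278.2 kg/s and vapour = 831.83 kg/s.
The evaporator receives (1−α)·2110 of feed at 0.827 water and removes 0.543 of that water:
0.543×0.827×(1−α)×2110 = 831.83
(1−α) = 831.83/947.52 = 0.8779;  α = 0.1221.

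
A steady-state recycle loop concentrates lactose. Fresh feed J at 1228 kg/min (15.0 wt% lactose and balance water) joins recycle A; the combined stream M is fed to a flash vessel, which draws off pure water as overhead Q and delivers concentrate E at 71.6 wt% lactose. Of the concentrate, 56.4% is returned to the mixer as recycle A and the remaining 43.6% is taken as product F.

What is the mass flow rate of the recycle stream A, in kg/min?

Overall lactose balance (none leaves overhead): lactose in fresh feed = lactose in product, i.e. 1228×0.150 = (1−0.564)·E·0.716.
E = 184.2/(0.716×0.436) = 590.05 kg/min.
Recycle A = 0.564×590.05 = 332.79 kg/min.

332.8 kg/min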